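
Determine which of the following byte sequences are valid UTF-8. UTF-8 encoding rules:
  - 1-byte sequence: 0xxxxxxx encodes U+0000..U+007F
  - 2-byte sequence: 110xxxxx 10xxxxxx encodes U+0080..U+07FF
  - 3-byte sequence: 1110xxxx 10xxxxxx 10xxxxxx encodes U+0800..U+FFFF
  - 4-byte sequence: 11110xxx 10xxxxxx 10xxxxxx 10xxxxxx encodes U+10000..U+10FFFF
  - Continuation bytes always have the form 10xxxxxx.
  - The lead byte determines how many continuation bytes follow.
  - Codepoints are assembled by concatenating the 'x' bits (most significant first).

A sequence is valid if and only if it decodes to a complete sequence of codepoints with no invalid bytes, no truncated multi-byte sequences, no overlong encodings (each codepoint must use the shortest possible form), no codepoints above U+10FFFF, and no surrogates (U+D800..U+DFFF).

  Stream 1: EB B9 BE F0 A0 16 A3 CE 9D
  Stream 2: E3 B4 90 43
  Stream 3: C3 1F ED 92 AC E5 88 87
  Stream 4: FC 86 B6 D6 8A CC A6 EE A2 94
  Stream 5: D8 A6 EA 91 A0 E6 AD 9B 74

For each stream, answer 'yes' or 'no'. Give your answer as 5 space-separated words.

Answer: no yes no no yes

Derivation:
Stream 1: error at byte offset 5. INVALID
Stream 2: decodes cleanly. VALID
Stream 3: error at byte offset 1. INVALID
Stream 4: error at byte offset 0. INVALID
Stream 5: decodes cleanly. VALID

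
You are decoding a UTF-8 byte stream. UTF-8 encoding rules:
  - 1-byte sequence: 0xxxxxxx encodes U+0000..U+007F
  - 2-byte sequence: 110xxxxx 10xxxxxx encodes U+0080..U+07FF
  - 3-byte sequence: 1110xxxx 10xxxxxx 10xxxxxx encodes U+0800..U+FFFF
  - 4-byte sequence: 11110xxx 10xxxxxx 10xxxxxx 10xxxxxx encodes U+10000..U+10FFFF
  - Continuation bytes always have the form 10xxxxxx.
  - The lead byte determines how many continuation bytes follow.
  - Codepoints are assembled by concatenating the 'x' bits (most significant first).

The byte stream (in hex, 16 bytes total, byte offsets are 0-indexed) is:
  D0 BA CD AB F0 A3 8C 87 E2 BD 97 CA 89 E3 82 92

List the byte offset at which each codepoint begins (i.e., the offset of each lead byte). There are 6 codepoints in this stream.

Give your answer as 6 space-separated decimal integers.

Byte[0]=D0: 2-byte lead, need 1 cont bytes. acc=0x10
Byte[1]=BA: continuation. acc=(acc<<6)|0x3A=0x43A
Completed: cp=U+043A (starts at byte 0)
Byte[2]=CD: 2-byte lead, need 1 cont bytes. acc=0xD
Byte[3]=AB: continuation. acc=(acc<<6)|0x2B=0x36B
Completed: cp=U+036B (starts at byte 2)
Byte[4]=F0: 4-byte lead, need 3 cont bytes. acc=0x0
Byte[5]=A3: continuation. acc=(acc<<6)|0x23=0x23
Byte[6]=8C: continuation. acc=(acc<<6)|0x0C=0x8CC
Byte[7]=87: continuation. acc=(acc<<6)|0x07=0x23307
Completed: cp=U+23307 (starts at byte 4)
Byte[8]=E2: 3-byte lead, need 2 cont bytes. acc=0x2
Byte[9]=BD: continuation. acc=(acc<<6)|0x3D=0xBD
Byte[10]=97: continuation. acc=(acc<<6)|0x17=0x2F57
Completed: cp=U+2F57 (starts at byte 8)
Byte[11]=CA: 2-byte lead, need 1 cont bytes. acc=0xA
Byte[12]=89: continuation. acc=(acc<<6)|0x09=0x289
Completed: cp=U+0289 (starts at byte 11)
Byte[13]=E3: 3-byte lead, need 2 cont bytes. acc=0x3
Byte[14]=82: continuation. acc=(acc<<6)|0x02=0xC2
Byte[15]=92: continuation. acc=(acc<<6)|0x12=0x3092
Completed: cp=U+3092 (starts at byte 13)

Answer: 0 2 4 8 11 13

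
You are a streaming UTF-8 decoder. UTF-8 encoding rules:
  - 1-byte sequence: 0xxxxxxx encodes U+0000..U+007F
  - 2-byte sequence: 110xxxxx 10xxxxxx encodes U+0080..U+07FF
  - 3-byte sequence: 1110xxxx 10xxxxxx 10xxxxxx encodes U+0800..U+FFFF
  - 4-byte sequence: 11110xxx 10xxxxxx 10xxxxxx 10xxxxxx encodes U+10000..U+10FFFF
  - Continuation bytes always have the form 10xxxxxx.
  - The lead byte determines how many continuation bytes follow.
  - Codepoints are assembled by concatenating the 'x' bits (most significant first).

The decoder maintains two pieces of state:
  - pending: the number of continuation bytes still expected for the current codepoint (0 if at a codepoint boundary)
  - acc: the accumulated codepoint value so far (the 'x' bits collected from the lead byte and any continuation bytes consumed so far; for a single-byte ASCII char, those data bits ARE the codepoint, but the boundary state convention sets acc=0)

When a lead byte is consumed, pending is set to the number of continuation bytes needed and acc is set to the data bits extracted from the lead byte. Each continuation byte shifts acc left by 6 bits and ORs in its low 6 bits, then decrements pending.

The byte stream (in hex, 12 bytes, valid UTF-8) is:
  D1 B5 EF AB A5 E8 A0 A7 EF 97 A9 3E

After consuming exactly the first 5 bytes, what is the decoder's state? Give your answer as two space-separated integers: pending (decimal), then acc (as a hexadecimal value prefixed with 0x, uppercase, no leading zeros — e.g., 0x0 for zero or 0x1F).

Answer: 0 0xFAE5

Derivation:
Byte[0]=D1: 2-byte lead. pending=1, acc=0x11
Byte[1]=B5: continuation. acc=(acc<<6)|0x35=0x475, pending=0
Byte[2]=EF: 3-byte lead. pending=2, acc=0xF
Byte[3]=AB: continuation. acc=(acc<<6)|0x2B=0x3EB, pending=1
Byte[4]=A5: continuation. acc=(acc<<6)|0x25=0xFAE5, pending=0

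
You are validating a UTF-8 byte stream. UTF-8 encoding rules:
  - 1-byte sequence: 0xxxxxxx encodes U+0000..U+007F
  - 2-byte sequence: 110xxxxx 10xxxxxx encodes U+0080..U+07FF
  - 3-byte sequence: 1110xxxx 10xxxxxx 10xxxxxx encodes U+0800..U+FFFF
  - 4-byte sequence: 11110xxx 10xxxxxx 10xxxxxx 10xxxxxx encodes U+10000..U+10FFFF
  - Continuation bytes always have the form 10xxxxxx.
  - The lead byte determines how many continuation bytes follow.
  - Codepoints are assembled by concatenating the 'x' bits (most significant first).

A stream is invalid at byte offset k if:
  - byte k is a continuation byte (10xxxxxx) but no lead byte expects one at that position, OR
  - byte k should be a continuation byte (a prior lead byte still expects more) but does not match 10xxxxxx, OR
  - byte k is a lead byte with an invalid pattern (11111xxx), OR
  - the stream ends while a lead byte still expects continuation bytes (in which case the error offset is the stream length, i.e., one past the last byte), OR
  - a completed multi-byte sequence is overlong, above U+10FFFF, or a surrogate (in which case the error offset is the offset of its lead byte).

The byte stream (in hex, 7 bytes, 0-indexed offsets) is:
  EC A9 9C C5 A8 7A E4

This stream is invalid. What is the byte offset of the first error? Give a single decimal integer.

Byte[0]=EC: 3-byte lead, need 2 cont bytes. acc=0xC
Byte[1]=A9: continuation. acc=(acc<<6)|0x29=0x329
Byte[2]=9C: continuation. acc=(acc<<6)|0x1C=0xCA5C
Completed: cp=U+CA5C (starts at byte 0)
Byte[3]=C5: 2-byte lead, need 1 cont bytes. acc=0x5
Byte[4]=A8: continuation. acc=(acc<<6)|0x28=0x168
Completed: cp=U+0168 (starts at byte 3)
Byte[5]=7A: 1-byte ASCII. cp=U+007A
Byte[6]=E4: 3-byte lead, need 2 cont bytes. acc=0x4
Byte[7]: stream ended, expected continuation. INVALID

Answer: 7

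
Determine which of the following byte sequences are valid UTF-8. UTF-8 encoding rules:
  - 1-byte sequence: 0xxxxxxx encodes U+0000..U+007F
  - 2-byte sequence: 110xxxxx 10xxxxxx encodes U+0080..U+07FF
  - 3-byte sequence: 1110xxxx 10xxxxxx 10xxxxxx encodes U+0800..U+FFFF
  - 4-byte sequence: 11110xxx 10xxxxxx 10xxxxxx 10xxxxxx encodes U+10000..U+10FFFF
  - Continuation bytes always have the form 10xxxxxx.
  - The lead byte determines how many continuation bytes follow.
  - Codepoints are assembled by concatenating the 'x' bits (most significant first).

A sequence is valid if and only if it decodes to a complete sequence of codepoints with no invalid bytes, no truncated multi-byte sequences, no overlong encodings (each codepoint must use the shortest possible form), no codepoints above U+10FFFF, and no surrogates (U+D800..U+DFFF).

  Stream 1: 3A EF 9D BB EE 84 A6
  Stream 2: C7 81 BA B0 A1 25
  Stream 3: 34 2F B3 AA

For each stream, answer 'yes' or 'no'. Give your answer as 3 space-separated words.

Answer: yes no no

Derivation:
Stream 1: decodes cleanly. VALID
Stream 2: error at byte offset 2. INVALID
Stream 3: error at byte offset 2. INVALID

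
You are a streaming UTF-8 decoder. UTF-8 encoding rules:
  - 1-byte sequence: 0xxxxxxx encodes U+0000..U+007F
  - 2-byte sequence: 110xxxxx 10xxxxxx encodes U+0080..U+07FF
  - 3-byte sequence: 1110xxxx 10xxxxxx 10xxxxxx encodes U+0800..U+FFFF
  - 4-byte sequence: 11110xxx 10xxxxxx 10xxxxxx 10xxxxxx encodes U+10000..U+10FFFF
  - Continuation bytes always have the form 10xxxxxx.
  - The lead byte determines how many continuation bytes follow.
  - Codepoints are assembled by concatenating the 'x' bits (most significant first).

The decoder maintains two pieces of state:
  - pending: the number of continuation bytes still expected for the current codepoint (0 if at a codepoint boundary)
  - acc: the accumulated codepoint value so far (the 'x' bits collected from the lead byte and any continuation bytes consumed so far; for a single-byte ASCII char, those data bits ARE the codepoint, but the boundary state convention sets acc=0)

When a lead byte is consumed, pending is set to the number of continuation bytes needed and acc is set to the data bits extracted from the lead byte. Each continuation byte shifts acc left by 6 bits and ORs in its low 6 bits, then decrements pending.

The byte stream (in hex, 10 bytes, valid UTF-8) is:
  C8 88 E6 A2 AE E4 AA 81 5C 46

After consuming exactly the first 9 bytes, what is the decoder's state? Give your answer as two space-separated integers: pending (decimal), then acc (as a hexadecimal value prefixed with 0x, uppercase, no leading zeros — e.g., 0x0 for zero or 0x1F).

Byte[0]=C8: 2-byte lead. pending=1, acc=0x8
Byte[1]=88: continuation. acc=(acc<<6)|0x08=0x208, pending=0
Byte[2]=E6: 3-byte lead. pending=2, acc=0x6
Byte[3]=A2: continuation. acc=(acc<<6)|0x22=0x1A2, pending=1
Byte[4]=AE: continuation. acc=(acc<<6)|0x2E=0x68AE, pending=0
Byte[5]=E4: 3-byte lead. pending=2, acc=0x4
Byte[6]=AA: continuation. acc=(acc<<6)|0x2A=0x12A, pending=1
Byte[7]=81: continuation. acc=(acc<<6)|0x01=0x4A81, pending=0
Byte[8]=5C: 1-byte. pending=0, acc=0x0

Answer: 0 0x0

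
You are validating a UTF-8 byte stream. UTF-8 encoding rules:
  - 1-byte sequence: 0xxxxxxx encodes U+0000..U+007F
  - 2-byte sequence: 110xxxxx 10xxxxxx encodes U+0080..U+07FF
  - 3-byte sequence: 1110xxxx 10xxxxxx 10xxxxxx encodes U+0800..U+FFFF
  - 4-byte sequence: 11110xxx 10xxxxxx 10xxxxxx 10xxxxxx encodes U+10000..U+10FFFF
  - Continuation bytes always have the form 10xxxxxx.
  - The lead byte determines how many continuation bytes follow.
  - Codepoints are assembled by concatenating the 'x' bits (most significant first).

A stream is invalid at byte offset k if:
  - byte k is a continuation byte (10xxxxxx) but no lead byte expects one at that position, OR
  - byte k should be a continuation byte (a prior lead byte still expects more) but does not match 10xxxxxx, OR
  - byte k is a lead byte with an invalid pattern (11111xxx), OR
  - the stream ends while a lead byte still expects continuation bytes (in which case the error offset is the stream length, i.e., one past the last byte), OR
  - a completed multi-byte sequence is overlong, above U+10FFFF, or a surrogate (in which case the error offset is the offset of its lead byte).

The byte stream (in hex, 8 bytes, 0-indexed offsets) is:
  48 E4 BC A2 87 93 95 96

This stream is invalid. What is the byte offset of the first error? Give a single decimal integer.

Byte[0]=48: 1-byte ASCII. cp=U+0048
Byte[1]=E4: 3-byte lead, need 2 cont bytes. acc=0x4
Byte[2]=BC: continuation. acc=(acc<<6)|0x3C=0x13C
Byte[3]=A2: continuation. acc=(acc<<6)|0x22=0x4F22
Completed: cp=U+4F22 (starts at byte 1)
Byte[4]=87: INVALID lead byte (not 0xxx/110x/1110/11110)

Answer: 4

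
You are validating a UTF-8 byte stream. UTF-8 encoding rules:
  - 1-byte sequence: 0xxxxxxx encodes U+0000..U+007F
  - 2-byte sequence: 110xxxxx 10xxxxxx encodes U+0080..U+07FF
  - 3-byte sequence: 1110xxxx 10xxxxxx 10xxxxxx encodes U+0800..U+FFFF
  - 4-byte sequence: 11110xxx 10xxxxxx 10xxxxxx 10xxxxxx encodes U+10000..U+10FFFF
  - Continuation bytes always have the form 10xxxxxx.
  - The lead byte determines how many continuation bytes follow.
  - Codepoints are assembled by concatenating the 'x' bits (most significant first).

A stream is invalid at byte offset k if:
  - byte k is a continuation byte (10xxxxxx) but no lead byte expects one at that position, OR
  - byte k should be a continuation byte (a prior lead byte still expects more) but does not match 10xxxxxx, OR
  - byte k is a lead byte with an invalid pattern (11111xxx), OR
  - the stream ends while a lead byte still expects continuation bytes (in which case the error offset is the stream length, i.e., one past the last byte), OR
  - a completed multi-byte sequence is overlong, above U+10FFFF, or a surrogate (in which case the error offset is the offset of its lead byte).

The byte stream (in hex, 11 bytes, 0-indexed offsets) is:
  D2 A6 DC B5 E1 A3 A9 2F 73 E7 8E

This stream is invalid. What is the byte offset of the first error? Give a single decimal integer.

Byte[0]=D2: 2-byte lead, need 1 cont bytes. acc=0x12
Byte[1]=A6: continuation. acc=(acc<<6)|0x26=0x4A6
Completed: cp=U+04A6 (starts at byte 0)
Byte[2]=DC: 2-byte lead, need 1 cont bytes. acc=0x1C
Byte[3]=B5: continuation. acc=(acc<<6)|0x35=0x735
Completed: cp=U+0735 (starts at byte 2)
Byte[4]=E1: 3-byte lead, need 2 cont bytes. acc=0x1
Byte[5]=A3: continuation. acc=(acc<<6)|0x23=0x63
Byte[6]=A9: continuation. acc=(acc<<6)|0x29=0x18E9
Completed: cp=U+18E9 (starts at byte 4)
Byte[7]=2F: 1-byte ASCII. cp=U+002F
Byte[8]=73: 1-byte ASCII. cp=U+0073
Byte[9]=E7: 3-byte lead, need 2 cont bytes. acc=0x7
Byte[10]=8E: continuation. acc=(acc<<6)|0x0E=0x1CE
Byte[11]: stream ended, expected continuation. INVALID

Answer: 11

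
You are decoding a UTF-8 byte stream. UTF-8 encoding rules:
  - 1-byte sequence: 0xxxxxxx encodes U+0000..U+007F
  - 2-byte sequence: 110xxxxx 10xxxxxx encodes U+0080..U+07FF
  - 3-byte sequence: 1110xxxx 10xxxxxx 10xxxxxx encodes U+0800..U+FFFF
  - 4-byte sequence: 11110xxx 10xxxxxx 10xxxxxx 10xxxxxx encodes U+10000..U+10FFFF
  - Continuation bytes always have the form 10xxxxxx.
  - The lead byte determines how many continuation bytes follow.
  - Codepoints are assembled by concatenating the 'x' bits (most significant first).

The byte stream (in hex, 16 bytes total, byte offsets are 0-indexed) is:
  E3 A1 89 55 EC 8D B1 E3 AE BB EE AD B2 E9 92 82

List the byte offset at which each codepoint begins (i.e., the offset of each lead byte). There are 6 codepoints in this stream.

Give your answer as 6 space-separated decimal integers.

Answer: 0 3 4 7 10 13

Derivation:
Byte[0]=E3: 3-byte lead, need 2 cont bytes. acc=0x3
Byte[1]=A1: continuation. acc=(acc<<6)|0x21=0xE1
Byte[2]=89: continuation. acc=(acc<<6)|0x09=0x3849
Completed: cp=U+3849 (starts at byte 0)
Byte[3]=55: 1-byte ASCII. cp=U+0055
Byte[4]=EC: 3-byte lead, need 2 cont bytes. acc=0xC
Byte[5]=8D: continuation. acc=(acc<<6)|0x0D=0x30D
Byte[6]=B1: continuation. acc=(acc<<6)|0x31=0xC371
Completed: cp=U+C371 (starts at byte 4)
Byte[7]=E3: 3-byte lead, need 2 cont bytes. acc=0x3
Byte[8]=AE: continuation. acc=(acc<<6)|0x2E=0xEE
Byte[9]=BB: continuation. acc=(acc<<6)|0x3B=0x3BBB
Completed: cp=U+3BBB (starts at byte 7)
Byte[10]=EE: 3-byte lead, need 2 cont bytes. acc=0xE
Byte[11]=AD: continuation. acc=(acc<<6)|0x2D=0x3AD
Byte[12]=B2: continuation. acc=(acc<<6)|0x32=0xEB72
Completed: cp=U+EB72 (starts at byte 10)
Byte[13]=E9: 3-byte lead, need 2 cont bytes. acc=0x9
Byte[14]=92: continuation. acc=(acc<<6)|0x12=0x252
Byte[15]=82: continuation. acc=(acc<<6)|0x02=0x9482
Completed: cp=U+9482 (starts at byte 13)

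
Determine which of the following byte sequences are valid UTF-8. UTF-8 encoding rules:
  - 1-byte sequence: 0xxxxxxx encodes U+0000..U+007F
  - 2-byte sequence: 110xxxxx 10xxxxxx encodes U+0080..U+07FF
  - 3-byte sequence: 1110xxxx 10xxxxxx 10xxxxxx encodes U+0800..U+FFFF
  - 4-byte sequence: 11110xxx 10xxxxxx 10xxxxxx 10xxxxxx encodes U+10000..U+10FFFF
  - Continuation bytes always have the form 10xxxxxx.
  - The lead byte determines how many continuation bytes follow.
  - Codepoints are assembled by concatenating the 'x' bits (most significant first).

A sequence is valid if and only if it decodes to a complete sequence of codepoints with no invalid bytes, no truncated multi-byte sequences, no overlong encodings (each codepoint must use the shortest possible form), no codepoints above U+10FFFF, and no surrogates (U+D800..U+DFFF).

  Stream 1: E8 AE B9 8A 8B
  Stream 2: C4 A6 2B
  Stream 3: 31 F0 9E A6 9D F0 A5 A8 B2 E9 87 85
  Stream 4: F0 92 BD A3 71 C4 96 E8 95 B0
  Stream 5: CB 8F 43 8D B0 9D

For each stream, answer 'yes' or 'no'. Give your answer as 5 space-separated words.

Answer: no yes yes yes no

Derivation:
Stream 1: error at byte offset 3. INVALID
Stream 2: decodes cleanly. VALID
Stream 3: decodes cleanly. VALID
Stream 4: decodes cleanly. VALID
Stream 5: error at byte offset 3. INVALID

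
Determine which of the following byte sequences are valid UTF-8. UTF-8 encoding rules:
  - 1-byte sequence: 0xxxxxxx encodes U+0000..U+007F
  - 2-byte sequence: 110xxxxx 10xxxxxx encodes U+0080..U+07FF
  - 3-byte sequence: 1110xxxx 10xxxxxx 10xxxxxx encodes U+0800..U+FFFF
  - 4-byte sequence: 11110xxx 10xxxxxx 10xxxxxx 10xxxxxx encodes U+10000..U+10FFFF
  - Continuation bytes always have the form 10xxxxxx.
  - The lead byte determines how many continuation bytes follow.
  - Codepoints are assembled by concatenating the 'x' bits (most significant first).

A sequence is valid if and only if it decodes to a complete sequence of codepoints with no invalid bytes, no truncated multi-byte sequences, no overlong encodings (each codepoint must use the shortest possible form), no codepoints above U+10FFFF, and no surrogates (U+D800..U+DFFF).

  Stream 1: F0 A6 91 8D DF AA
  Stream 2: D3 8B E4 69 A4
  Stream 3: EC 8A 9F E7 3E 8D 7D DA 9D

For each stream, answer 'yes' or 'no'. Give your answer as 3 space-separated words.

Stream 1: decodes cleanly. VALID
Stream 2: error at byte offset 3. INVALID
Stream 3: error at byte offset 4. INVALID

Answer: yes no no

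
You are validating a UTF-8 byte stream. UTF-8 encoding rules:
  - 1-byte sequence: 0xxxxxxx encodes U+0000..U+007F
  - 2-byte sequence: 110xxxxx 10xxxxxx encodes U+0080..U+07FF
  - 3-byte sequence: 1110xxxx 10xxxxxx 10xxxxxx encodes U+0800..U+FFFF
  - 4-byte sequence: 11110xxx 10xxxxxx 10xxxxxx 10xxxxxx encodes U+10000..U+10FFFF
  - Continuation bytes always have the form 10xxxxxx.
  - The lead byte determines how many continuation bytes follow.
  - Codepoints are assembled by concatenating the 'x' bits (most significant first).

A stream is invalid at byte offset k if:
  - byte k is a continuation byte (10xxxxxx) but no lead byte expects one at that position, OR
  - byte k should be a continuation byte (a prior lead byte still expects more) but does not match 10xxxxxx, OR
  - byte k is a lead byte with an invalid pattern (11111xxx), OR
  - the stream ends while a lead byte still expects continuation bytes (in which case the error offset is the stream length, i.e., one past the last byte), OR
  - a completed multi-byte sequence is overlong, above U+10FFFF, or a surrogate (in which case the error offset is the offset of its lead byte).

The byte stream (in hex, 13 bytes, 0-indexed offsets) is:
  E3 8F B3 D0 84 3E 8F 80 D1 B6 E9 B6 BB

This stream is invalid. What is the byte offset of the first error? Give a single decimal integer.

Byte[0]=E3: 3-byte lead, need 2 cont bytes. acc=0x3
Byte[1]=8F: continuation. acc=(acc<<6)|0x0F=0xCF
Byte[2]=B3: continuation. acc=(acc<<6)|0x33=0x33F3
Completed: cp=U+33F3 (starts at byte 0)
Byte[3]=D0: 2-byte lead, need 1 cont bytes. acc=0x10
Byte[4]=84: continuation. acc=(acc<<6)|0x04=0x404
Completed: cp=U+0404 (starts at byte 3)
Byte[5]=3E: 1-byte ASCII. cp=U+003E
Byte[6]=8F: INVALID lead byte (not 0xxx/110x/1110/11110)

Answer: 6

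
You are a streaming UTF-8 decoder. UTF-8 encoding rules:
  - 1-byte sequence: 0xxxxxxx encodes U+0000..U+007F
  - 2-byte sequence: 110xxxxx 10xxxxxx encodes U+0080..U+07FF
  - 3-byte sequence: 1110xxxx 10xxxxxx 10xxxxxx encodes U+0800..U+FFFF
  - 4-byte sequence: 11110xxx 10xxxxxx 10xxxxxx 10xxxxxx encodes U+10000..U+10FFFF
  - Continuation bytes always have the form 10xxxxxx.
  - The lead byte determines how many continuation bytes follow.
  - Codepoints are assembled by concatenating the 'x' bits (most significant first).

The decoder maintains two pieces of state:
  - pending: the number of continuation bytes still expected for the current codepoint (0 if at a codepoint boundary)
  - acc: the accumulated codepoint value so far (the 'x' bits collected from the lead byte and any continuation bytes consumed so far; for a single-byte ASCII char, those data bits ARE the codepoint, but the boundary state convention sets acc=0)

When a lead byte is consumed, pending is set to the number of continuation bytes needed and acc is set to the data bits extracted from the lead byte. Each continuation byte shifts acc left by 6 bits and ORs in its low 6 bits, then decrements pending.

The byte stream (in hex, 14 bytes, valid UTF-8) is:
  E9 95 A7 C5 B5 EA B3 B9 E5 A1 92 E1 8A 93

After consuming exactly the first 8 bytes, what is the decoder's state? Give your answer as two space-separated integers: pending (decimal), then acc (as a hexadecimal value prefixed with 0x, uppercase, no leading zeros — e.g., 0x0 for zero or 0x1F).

Byte[0]=E9: 3-byte lead. pending=2, acc=0x9
Byte[1]=95: continuation. acc=(acc<<6)|0x15=0x255, pending=1
Byte[2]=A7: continuation. acc=(acc<<6)|0x27=0x9567, pending=0
Byte[3]=C5: 2-byte lead. pending=1, acc=0x5
Byte[4]=B5: continuation. acc=(acc<<6)|0x35=0x175, pending=0
Byte[5]=EA: 3-byte lead. pending=2, acc=0xA
Byte[6]=B3: continuation. acc=(acc<<6)|0x33=0x2B3, pending=1
Byte[7]=B9: continuation. acc=(acc<<6)|0x39=0xACF9, pending=0

Answer: 0 0xACF9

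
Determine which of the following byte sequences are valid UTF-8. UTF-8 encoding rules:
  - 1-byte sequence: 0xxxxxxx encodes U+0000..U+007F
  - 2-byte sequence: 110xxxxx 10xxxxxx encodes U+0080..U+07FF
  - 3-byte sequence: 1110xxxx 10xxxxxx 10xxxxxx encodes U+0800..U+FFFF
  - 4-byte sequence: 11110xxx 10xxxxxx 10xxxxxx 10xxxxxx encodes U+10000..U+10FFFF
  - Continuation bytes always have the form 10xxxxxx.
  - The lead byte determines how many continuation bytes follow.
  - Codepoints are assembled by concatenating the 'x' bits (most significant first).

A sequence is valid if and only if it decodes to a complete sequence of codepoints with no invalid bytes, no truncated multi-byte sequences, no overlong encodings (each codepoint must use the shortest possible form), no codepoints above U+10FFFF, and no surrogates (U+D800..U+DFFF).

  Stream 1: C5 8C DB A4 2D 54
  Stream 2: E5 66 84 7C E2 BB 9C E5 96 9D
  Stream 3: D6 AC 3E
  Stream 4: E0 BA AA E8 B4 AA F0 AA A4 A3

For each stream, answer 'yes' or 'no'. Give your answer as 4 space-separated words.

Stream 1: decodes cleanly. VALID
Stream 2: error at byte offset 1. INVALID
Stream 3: decodes cleanly. VALID
Stream 4: decodes cleanly. VALID

Answer: yes no yes yes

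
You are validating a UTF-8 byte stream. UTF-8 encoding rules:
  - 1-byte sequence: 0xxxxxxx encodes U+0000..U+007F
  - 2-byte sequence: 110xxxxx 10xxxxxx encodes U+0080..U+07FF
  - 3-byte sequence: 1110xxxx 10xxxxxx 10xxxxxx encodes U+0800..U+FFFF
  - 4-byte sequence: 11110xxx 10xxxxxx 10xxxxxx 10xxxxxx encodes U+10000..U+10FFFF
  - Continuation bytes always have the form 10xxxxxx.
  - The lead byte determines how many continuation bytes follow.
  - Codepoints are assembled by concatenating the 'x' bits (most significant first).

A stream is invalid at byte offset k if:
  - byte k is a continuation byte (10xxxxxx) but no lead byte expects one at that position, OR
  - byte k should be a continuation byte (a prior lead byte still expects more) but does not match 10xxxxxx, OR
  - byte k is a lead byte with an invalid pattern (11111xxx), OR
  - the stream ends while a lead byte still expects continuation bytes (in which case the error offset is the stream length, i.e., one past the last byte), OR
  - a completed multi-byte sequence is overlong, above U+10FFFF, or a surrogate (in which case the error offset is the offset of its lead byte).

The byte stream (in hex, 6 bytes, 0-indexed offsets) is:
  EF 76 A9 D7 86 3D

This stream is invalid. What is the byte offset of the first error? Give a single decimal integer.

Byte[0]=EF: 3-byte lead, need 2 cont bytes. acc=0xF
Byte[1]=76: expected 10xxxxxx continuation. INVALID

Answer: 1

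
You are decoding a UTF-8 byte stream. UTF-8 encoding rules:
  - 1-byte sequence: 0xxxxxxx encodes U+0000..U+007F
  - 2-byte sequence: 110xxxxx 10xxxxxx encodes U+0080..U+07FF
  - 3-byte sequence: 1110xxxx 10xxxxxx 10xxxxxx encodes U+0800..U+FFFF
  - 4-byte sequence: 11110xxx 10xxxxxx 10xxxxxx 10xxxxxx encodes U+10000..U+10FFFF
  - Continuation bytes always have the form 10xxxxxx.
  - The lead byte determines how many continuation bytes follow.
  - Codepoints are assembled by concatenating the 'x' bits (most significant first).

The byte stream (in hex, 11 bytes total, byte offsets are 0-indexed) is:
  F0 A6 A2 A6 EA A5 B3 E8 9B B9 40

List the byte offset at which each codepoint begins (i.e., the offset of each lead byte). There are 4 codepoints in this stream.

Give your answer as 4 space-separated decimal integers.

Answer: 0 4 7 10

Derivation:
Byte[0]=F0: 4-byte lead, need 3 cont bytes. acc=0x0
Byte[1]=A6: continuation. acc=(acc<<6)|0x26=0x26
Byte[2]=A2: continuation. acc=(acc<<6)|0x22=0x9A2
Byte[3]=A6: continuation. acc=(acc<<6)|0x26=0x268A6
Completed: cp=U+268A6 (starts at byte 0)
Byte[4]=EA: 3-byte lead, need 2 cont bytes. acc=0xA
Byte[5]=A5: continuation. acc=(acc<<6)|0x25=0x2A5
Byte[6]=B3: continuation. acc=(acc<<6)|0x33=0xA973
Completed: cp=U+A973 (starts at byte 4)
Byte[7]=E8: 3-byte lead, need 2 cont bytes. acc=0x8
Byte[8]=9B: continuation. acc=(acc<<6)|0x1B=0x21B
Byte[9]=B9: continuation. acc=(acc<<6)|0x39=0x86F9
Completed: cp=U+86F9 (starts at byte 7)
Byte[10]=40: 1-byte ASCII. cp=U+0040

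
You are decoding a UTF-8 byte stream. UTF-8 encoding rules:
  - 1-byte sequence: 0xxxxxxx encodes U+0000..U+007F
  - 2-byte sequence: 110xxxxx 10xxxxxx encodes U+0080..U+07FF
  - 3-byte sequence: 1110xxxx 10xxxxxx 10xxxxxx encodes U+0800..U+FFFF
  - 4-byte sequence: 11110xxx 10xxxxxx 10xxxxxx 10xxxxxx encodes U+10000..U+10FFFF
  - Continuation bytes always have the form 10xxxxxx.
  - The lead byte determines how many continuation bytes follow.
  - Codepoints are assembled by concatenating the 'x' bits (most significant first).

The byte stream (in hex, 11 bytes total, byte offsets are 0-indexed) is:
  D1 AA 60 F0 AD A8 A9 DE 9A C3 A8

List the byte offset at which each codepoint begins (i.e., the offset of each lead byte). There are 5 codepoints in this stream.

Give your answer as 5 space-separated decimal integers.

Byte[0]=D1: 2-byte lead, need 1 cont bytes. acc=0x11
Byte[1]=AA: continuation. acc=(acc<<6)|0x2A=0x46A
Completed: cp=U+046A (starts at byte 0)
Byte[2]=60: 1-byte ASCII. cp=U+0060
Byte[3]=F0: 4-byte lead, need 3 cont bytes. acc=0x0
Byte[4]=AD: continuation. acc=(acc<<6)|0x2D=0x2D
Byte[5]=A8: continuation. acc=(acc<<6)|0x28=0xB68
Byte[6]=A9: continuation. acc=(acc<<6)|0x29=0x2DA29
Completed: cp=U+2DA29 (starts at byte 3)
Byte[7]=DE: 2-byte lead, need 1 cont bytes. acc=0x1E
Byte[8]=9A: continuation. acc=(acc<<6)|0x1A=0x79A
Completed: cp=U+079A (starts at byte 7)
Byte[9]=C3: 2-byte lead, need 1 cont bytes. acc=0x3
Byte[10]=A8: continuation. acc=(acc<<6)|0x28=0xE8
Completed: cp=U+00E8 (starts at byte 9)

Answer: 0 2 3 7 9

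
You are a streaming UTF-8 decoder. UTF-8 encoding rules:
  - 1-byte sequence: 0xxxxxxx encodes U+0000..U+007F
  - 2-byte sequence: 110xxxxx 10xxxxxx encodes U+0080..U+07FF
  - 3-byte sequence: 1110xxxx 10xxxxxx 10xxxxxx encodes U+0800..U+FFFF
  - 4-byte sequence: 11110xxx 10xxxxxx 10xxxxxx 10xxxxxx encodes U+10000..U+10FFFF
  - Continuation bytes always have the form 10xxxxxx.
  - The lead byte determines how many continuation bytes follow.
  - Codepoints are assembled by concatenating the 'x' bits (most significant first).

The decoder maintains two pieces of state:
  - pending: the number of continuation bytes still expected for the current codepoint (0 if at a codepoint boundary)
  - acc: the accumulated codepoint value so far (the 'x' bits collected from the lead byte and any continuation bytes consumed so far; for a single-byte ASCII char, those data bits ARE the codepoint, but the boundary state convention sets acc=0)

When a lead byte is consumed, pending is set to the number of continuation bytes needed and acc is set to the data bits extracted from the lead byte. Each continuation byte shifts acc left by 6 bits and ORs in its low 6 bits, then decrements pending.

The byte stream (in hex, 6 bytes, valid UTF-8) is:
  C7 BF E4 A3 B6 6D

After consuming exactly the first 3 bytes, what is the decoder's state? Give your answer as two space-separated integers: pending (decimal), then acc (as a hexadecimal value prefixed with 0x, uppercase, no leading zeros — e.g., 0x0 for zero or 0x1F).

Byte[0]=C7: 2-byte lead. pending=1, acc=0x7
Byte[1]=BF: continuation. acc=(acc<<6)|0x3F=0x1FF, pending=0
Byte[2]=E4: 3-byte lead. pending=2, acc=0x4

Answer: 2 0x4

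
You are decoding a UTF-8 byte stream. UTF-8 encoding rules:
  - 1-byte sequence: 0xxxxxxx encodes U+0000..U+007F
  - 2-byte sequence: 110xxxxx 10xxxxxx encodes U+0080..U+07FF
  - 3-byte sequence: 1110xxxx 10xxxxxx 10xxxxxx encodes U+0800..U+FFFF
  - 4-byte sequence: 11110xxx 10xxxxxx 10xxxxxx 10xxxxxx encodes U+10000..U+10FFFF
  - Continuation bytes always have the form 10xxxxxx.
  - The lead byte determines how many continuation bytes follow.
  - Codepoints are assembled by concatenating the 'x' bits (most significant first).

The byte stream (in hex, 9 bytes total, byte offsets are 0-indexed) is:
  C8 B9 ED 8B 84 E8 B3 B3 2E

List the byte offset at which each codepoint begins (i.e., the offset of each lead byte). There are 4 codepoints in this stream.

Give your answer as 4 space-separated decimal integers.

Answer: 0 2 5 8

Derivation:
Byte[0]=C8: 2-byte lead, need 1 cont bytes. acc=0x8
Byte[1]=B9: continuation. acc=(acc<<6)|0x39=0x239
Completed: cp=U+0239 (starts at byte 0)
Byte[2]=ED: 3-byte lead, need 2 cont bytes. acc=0xD
Byte[3]=8B: continuation. acc=(acc<<6)|0x0B=0x34B
Byte[4]=84: continuation. acc=(acc<<6)|0x04=0xD2C4
Completed: cp=U+D2C4 (starts at byte 2)
Byte[5]=E8: 3-byte lead, need 2 cont bytes. acc=0x8
Byte[6]=B3: continuation. acc=(acc<<6)|0x33=0x233
Byte[7]=B3: continuation. acc=(acc<<6)|0x33=0x8CF3
Completed: cp=U+8CF3 (starts at byte 5)
Byte[8]=2E: 1-byte ASCII. cp=U+002E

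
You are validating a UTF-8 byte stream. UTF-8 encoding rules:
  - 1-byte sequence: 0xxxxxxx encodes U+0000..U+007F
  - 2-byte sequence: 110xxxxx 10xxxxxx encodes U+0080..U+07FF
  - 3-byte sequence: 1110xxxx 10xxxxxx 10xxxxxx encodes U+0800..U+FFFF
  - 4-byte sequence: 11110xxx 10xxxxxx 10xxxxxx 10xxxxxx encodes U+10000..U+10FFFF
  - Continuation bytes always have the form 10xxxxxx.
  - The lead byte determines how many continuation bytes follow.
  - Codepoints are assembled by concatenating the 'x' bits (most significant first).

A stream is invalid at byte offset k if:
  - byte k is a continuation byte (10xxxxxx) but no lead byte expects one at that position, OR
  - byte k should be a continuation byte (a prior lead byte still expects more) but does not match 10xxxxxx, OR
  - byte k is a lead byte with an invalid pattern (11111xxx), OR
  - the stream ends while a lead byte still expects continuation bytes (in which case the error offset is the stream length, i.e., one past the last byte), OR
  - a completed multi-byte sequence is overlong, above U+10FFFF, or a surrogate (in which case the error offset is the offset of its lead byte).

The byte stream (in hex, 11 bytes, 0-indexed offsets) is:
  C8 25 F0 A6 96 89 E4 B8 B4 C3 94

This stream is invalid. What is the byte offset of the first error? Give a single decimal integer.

Byte[0]=C8: 2-byte lead, need 1 cont bytes. acc=0x8
Byte[1]=25: expected 10xxxxxx continuation. INVALID

Answer: 1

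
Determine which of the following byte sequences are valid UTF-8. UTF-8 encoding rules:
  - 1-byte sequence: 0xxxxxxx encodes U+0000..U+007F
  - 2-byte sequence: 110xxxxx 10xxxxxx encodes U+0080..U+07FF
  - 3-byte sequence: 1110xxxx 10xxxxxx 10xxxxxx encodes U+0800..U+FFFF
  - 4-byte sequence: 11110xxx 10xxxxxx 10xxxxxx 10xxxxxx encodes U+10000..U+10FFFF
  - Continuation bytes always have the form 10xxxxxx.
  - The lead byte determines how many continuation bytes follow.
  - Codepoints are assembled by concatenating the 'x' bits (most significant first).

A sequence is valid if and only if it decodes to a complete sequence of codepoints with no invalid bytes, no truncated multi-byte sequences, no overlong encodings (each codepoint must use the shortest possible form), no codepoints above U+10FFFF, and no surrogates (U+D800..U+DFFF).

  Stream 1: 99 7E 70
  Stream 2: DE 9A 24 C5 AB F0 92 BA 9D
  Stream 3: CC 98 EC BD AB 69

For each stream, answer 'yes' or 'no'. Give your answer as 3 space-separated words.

Answer: no yes yes

Derivation:
Stream 1: error at byte offset 0. INVALID
Stream 2: decodes cleanly. VALID
Stream 3: decodes cleanly. VALID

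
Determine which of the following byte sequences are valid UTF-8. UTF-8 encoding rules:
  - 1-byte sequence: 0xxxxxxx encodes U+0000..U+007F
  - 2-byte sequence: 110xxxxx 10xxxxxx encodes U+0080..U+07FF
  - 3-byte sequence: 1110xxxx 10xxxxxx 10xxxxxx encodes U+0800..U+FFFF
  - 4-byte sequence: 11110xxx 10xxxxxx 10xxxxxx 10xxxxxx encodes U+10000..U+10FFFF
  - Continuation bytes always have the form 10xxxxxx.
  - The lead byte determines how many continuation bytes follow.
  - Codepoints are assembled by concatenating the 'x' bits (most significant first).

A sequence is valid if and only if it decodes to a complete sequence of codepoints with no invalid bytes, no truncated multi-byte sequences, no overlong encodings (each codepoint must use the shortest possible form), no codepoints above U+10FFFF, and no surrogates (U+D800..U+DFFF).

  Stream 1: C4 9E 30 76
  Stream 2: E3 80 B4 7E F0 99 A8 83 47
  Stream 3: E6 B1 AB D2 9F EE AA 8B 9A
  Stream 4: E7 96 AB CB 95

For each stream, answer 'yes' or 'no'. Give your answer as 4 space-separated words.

Stream 1: decodes cleanly. VALID
Stream 2: decodes cleanly. VALID
Stream 3: error at byte offset 8. INVALID
Stream 4: decodes cleanly. VALID

Answer: yes yes no yes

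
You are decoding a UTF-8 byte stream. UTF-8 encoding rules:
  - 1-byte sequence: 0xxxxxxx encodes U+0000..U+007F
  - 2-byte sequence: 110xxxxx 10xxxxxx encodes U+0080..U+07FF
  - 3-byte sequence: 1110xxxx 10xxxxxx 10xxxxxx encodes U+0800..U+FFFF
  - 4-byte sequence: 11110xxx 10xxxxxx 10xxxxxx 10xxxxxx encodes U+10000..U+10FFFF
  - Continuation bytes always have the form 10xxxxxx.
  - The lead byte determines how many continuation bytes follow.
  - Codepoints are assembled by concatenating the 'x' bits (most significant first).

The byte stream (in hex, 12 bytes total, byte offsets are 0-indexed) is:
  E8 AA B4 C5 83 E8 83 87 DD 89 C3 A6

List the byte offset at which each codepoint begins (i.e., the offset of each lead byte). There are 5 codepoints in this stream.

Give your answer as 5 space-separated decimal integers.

Answer: 0 3 5 8 10

Derivation:
Byte[0]=E8: 3-byte lead, need 2 cont bytes. acc=0x8
Byte[1]=AA: continuation. acc=(acc<<6)|0x2A=0x22A
Byte[2]=B4: continuation. acc=(acc<<6)|0x34=0x8AB4
Completed: cp=U+8AB4 (starts at byte 0)
Byte[3]=C5: 2-byte lead, need 1 cont bytes. acc=0x5
Byte[4]=83: continuation. acc=(acc<<6)|0x03=0x143
Completed: cp=U+0143 (starts at byte 3)
Byte[5]=E8: 3-byte lead, need 2 cont bytes. acc=0x8
Byte[6]=83: continuation. acc=(acc<<6)|0x03=0x203
Byte[7]=87: continuation. acc=(acc<<6)|0x07=0x80C7
Completed: cp=U+80C7 (starts at byte 5)
Byte[8]=DD: 2-byte lead, need 1 cont bytes. acc=0x1D
Byte[9]=89: continuation. acc=(acc<<6)|0x09=0x749
Completed: cp=U+0749 (starts at byte 8)
Byte[10]=C3: 2-byte lead, need 1 cont bytes. acc=0x3
Byte[11]=A6: continuation. acc=(acc<<6)|0x26=0xE6
Completed: cp=U+00E6 (starts at byte 10)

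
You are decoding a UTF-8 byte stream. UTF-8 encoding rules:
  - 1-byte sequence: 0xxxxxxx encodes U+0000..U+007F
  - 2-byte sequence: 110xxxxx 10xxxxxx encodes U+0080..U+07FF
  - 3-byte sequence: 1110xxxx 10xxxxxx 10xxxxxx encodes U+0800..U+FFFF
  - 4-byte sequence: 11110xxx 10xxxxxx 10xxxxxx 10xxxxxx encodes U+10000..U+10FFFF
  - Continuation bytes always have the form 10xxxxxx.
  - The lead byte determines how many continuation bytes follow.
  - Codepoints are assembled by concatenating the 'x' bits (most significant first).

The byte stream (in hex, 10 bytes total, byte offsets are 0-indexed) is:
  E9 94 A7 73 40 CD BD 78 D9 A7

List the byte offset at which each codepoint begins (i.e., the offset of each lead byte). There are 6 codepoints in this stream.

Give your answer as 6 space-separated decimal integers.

Answer: 0 3 4 5 7 8

Derivation:
Byte[0]=E9: 3-byte lead, need 2 cont bytes. acc=0x9
Byte[1]=94: continuation. acc=(acc<<6)|0x14=0x254
Byte[2]=A7: continuation. acc=(acc<<6)|0x27=0x9527
Completed: cp=U+9527 (starts at byte 0)
Byte[3]=73: 1-byte ASCII. cp=U+0073
Byte[4]=40: 1-byte ASCII. cp=U+0040
Byte[5]=CD: 2-byte lead, need 1 cont bytes. acc=0xD
Byte[6]=BD: continuation. acc=(acc<<6)|0x3D=0x37D
Completed: cp=U+037D (starts at byte 5)
Byte[7]=78: 1-byte ASCII. cp=U+0078
Byte[8]=D9: 2-byte lead, need 1 cont bytes. acc=0x19
Byte[9]=A7: continuation. acc=(acc<<6)|0x27=0x667
Completed: cp=U+0667 (starts at byte 8)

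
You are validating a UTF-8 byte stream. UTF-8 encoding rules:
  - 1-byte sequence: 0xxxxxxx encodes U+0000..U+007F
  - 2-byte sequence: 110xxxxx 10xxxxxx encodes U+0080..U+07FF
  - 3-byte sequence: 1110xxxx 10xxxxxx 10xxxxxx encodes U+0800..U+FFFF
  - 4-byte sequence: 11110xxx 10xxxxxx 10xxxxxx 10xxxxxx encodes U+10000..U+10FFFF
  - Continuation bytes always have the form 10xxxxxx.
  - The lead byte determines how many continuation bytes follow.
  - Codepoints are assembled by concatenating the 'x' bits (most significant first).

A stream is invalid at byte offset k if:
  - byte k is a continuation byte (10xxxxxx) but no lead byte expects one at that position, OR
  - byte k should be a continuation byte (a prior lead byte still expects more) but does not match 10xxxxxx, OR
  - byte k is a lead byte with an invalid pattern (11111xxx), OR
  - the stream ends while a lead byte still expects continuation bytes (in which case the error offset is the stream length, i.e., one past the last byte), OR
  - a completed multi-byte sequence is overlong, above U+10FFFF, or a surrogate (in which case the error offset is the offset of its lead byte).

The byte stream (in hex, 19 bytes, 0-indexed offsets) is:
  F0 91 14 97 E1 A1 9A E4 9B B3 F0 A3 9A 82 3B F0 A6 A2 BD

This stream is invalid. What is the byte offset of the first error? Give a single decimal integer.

Byte[0]=F0: 4-byte lead, need 3 cont bytes. acc=0x0
Byte[1]=91: continuation. acc=(acc<<6)|0x11=0x11
Byte[2]=14: expected 10xxxxxx continuation. INVALID

Answer: 2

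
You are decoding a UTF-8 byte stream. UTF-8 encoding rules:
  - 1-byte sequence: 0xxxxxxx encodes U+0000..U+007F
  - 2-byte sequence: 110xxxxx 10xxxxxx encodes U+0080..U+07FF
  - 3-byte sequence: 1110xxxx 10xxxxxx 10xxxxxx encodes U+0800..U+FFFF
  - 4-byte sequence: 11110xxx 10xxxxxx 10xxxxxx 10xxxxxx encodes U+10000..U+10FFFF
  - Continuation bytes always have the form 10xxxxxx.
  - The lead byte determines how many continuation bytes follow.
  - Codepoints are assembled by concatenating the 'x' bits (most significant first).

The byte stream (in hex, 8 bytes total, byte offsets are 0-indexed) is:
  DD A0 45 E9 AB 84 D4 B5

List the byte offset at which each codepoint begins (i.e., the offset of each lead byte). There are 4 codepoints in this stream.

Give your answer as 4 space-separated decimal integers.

Byte[0]=DD: 2-byte lead, need 1 cont bytes. acc=0x1D
Byte[1]=A0: continuation. acc=(acc<<6)|0x20=0x760
Completed: cp=U+0760 (starts at byte 0)
Byte[2]=45: 1-byte ASCII. cp=U+0045
Byte[3]=E9: 3-byte lead, need 2 cont bytes. acc=0x9
Byte[4]=AB: continuation. acc=(acc<<6)|0x2B=0x26B
Byte[5]=84: continuation. acc=(acc<<6)|0x04=0x9AC4
Completed: cp=U+9AC4 (starts at byte 3)
Byte[6]=D4: 2-byte lead, need 1 cont bytes. acc=0x14
Byte[7]=B5: continuation. acc=(acc<<6)|0x35=0x535
Completed: cp=U+0535 (starts at byte 6)

Answer: 0 2 3 6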